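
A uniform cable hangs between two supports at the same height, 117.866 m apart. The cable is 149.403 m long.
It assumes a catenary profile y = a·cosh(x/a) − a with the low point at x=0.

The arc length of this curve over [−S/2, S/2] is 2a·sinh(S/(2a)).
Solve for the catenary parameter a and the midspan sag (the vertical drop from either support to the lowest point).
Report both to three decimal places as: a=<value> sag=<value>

seed: a₀ = √(S³/(24(L−S))) = √(117.866³/(24·31.537)) = 46.512213
iter 1: u=1.267044  f(a)=+2.630e+00  f'(a)=-1.587e+00  a ← 46.512213 − (+2.630e+00/-1.587e+00) = 48.170075
iter 2: u=1.223436  f(a)=+1.472e-01  f'(a)=-1.414e+00  a ← 48.170075 − (+1.472e-01/-1.414e+00) = 48.274192
iter 3: u=1.220797  f(a)=+5.212e-04  f'(a)=-1.404e+00  a ← 48.274192 − (+5.212e-04/-1.404e+00) = 48.274563
iter 4: u=1.220788  f(a)=+6.588e-09  f'(a)=-1.404e+00  a ← 48.274563 − (+6.588e-09/-1.404e+00) = 48.274563
iter 5: u=1.220788  f(a)=+0.000e+00  f'(a)=-1.404e+00  a ← 48.274563 − (+0.000e+00/-1.404e+00) = 48.274563
converged: |Δa| < 1e-12 after 5 iterations
sag = a·(cosh(S/(2a)) − 1) = 48.274563·(cosh(1.220788) − 1) = 40.667820
T_max/T_min = cosh(S/(2a)) = 1.842428

a=48.275 sag=40.668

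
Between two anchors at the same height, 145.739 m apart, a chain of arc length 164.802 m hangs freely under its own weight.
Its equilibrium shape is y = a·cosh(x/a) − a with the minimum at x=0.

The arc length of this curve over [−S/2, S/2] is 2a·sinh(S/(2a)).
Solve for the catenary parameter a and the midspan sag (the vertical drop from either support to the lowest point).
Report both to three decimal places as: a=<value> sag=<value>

seed: a₀ = √(S³/(24(L−S))) = √(145.739³/(24·19.063)) = 82.255024
iter 1: u=0.885897  f(a)=+7.622e-01  f'(a)=-5.009e-01  a ← 82.255024 − (+7.622e-01/-5.009e-01) = 83.776575
iter 2: u=0.869808  f(a)=+2.166e-02  f'(a)=-4.728e-01  a ← 83.776575 − (+2.166e-02/-4.728e-01) = 83.822390
iter 3: u=0.869332  f(a)=+1.863e-05  f'(a)=-4.720e-01  a ← 83.822390 − (+1.863e-05/-4.720e-01) = 83.822430
iter 4: u=0.869332  f(a)=+1.381e-11  f'(a)=-4.720e-01  a ← 83.822430 − (+1.381e-11/-4.720e-01) = 83.822430
converged: |Δa| < 1e-12 after 4 iterations
sag = a·(cosh(S/(2a)) − 1) = 83.822430·(cosh(0.869332) − 1) = 33.719582
T_max/T_min = cosh(S/(2a)) = 1.402274

a=83.822 sag=33.720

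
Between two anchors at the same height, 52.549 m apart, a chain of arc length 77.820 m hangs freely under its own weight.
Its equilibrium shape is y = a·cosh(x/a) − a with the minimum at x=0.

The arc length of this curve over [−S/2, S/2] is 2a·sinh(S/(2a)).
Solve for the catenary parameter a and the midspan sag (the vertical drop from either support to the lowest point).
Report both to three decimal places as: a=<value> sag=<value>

a=16.479 sag=25.776

seed: a₀ = √(S³/(24(L−S))) = √(52.549³/(24·25.271)) = 15.467846
iter 1: u=1.698653  f(a)=+3.907e+00  f'(a)=-4.313e+00  a ← 15.467846 − (+3.907e+00/-4.313e+00) = 16.373652
iter 2: u=1.604682  f(a)=+3.695e-01  f'(a)=-3.532e+00  a ← 16.373652 − (+3.695e-01/-3.532e+00) = 16.478241
iter 3: u=1.594497  f(a)=+4.066e-03  f'(a)=-3.455e+00  a ← 16.478241 − (+4.066e-03/-3.455e+00) = 16.479418
iter 4: u=1.594383  f(a)=+5.046e-07  f'(a)=-3.454e+00  a ← 16.479418 − (+5.046e-07/-3.454e+00) = 16.479419
iter 5: u=1.594383  f(a)=+1.421e-14  f'(a)=-3.454e+00  a ← 16.479419 − (+1.421e-14/-3.454e+00) = 16.479419
converged: |Δa| < 1e-12 after 5 iterations
sag = a·(cosh(S/(2a)) − 1) = 16.479419·(cosh(1.594383) − 1) = 25.776461
T_max/T_min = cosh(S/(2a)) = 2.564161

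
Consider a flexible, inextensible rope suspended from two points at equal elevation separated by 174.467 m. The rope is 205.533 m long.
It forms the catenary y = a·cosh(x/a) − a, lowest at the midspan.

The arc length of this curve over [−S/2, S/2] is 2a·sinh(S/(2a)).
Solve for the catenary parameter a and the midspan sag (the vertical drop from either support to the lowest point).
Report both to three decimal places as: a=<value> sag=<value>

seed: a₀ = √(S³/(24(L−S))) = √(174.467³/(24·31.066)) = 84.395959
iter 1: u=1.033622  f(a)=+1.702e+00  f'(a)=-8.179e-01  a ← 84.395959 − (+1.702e+00/-8.179e-01) = 86.477299
iter 2: u=1.008744  f(a)=+6.501e-02  f'(a)=-7.565e-01  a ← 86.477299 − (+6.501e-02/-7.565e-01) = 86.563231
iter 3: u=1.007743  f(a)=+1.031e-04  f'(a)=-7.541e-01  a ← 86.563231 − (+1.031e-04/-7.541e-01) = 86.563368
iter 4: u=1.007742  f(a)=+2.604e-10  f'(a)=-7.541e-01  a ← 86.563368 − (+2.604e-10/-7.541e-01) = 86.563368
iter 5: u=1.007742  f(a)=+8.527e-14  f'(a)=-7.541e-01  a ← 86.563368 − (+8.527e-14/-7.541e-01) = 86.563368
converged: |Δa| < 1e-12 after 5 iterations
sag = a·(cosh(S/(2a)) − 1) = 86.563368·(cosh(1.007742) − 1) = 47.802440
T_max/T_min = cosh(S/(2a)) = 1.552225

a=86.563 sag=47.802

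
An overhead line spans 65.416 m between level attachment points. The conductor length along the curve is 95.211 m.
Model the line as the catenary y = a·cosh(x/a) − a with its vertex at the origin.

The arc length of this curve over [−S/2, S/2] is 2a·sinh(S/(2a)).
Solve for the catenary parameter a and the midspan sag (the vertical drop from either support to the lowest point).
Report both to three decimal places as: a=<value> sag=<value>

seed: a₀ = √(S³/(24(L−S))) = √(65.416³/(24·29.795)) = 19.785574
iter 1: u=1.653124  f(a)=+4.346e+00  f'(a)=-3.919e+00  a ← 19.785574 − (+4.346e+00/-3.919e+00) = 20.894531
iter 2: u=1.565386  f(a)=+3.922e-01  f'(a)=-3.241e+00  a ← 20.894531 − (+3.922e-01/-3.241e+00) = 21.015529
iter 3: u=1.556373  f(a)=+3.893e-03  f'(a)=-3.177e+00  a ← 21.015529 − (+3.893e-03/-3.177e+00) = 21.016754
iter 4: u=1.556282  f(a)=+3.919e-07  f'(a)=-3.177e+00  a ← 21.016754 − (+3.919e-07/-3.177e+00) = 21.016754
iter 5: u=1.556282  f(a)=-2.842e-14  f'(a)=-3.177e+00  a ← 21.016754 − (-2.842e-14/-3.177e+00) = 21.016754
converged: |Δa| < 1e-12 after 5 iterations
sag = a·(cosh(S/(2a)) − 1) = 21.016754·(cosh(1.556282) − 1) = 31.021574
T_max/T_min = cosh(S/(2a)) = 2.476040

a=21.017 sag=31.022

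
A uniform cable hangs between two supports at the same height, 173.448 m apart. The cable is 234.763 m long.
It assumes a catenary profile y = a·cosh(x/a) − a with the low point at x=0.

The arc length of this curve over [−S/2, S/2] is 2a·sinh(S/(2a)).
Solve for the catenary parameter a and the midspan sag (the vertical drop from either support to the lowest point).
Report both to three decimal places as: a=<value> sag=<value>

seed: a₀ = √(S³/(24(L−S))) = √(173.448³/(24·61.315)) = 59.547695
iter 1: u=1.456379  f(a)=+6.841e+00  f'(a)=-2.531e+00  a ← 59.547695 − (+6.841e+00/-2.531e+00) = 62.250964
iter 2: u=1.393135  f(a)=+4.934e-01  f'(a)=-2.178e+00  a ← 62.250964 − (+4.934e-01/-2.178e+00) = 62.477554
iter 3: u=1.388083  f(a)=+3.008e-03  f'(a)=-2.151e+00  a ← 62.477554 − (+3.008e-03/-2.151e+00) = 62.478953
iter 4: u=1.388051  f(a)=+1.133e-07  f'(a)=-2.151e+00  a ← 62.478953 − (+1.133e-07/-2.151e+00) = 62.478953
iter 5: u=1.388051  f(a)=+0.000e+00  f'(a)=-2.151e+00  a ← 62.478953 − (+0.000e+00/-2.151e+00) = 62.478953
converged: |Δa| < 1e-12 after 5 iterations
sag = a·(cosh(S/(2a)) − 1) = 62.478953·(cosh(1.388051) − 1) = 70.494864
T_max/T_min = cosh(S/(2a)) = 2.128298

a=62.479 sag=70.495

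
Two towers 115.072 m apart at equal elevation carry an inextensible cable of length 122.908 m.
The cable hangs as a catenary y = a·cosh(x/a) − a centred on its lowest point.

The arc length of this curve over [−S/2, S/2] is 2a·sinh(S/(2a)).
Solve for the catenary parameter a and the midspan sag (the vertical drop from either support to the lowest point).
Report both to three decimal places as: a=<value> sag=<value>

seed: a₀ = √(S³/(24(L−S))) = √(115.072³/(24·7.836)) = 90.012258
iter 1: u=0.639202  f(a)=+1.616e-01  f'(a)=-1.813e-01  a ← 90.012258 − (+1.616e-01/-1.813e-01) = 90.903722
iter 2: u=0.632933  f(a)=+2.433e-03  f'(a)=-1.759e-01  a ← 90.903722 − (+2.433e-03/-1.759e-01) = 90.917553
iter 3: u=0.632837  f(a)=+5.697e-07  f'(a)=-1.758e-01  a ← 90.917553 − (+5.697e-07/-1.758e-01) = 90.917556
iter 4: u=0.632837  f(a)=+2.842e-14  f'(a)=-1.758e-01  a ← 90.917556 − (+2.842e-14/-1.758e-01) = 90.917556
converged: |Δa| < 1e-12 after 4 iterations
sag = a·(cosh(S/(2a)) − 1) = 90.917556·(cosh(0.632837) − 1) = 18.821207
T_max/T_min = cosh(S/(2a)) = 1.207014

a=90.918 sag=18.821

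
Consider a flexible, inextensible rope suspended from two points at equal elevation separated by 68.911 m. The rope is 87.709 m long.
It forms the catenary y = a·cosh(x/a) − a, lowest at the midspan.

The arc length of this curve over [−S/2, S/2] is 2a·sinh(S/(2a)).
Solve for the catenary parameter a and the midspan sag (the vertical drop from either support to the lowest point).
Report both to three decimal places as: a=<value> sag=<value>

a=27.971 sag=24.044

seed: a₀ = √(S³/(24(L−S))) = √(68.911³/(24·18.798)) = 26.932172
iter 1: u=1.279344  f(a)=+1.600e+00  f'(a)=-1.638e+00  a ← 26.932172 − (+1.600e+00/-1.638e+00) = 27.908663
iter 2: u=1.234581  f(a)=+9.112e-02  f'(a)=-1.456e+00  a ← 27.908663 − (+9.112e-02/-1.456e+00) = 27.971227
iter 3: u=1.231819  f(a)=+3.351e-04  f'(a)=-1.446e+00  a ← 27.971227 − (+3.351e-04/-1.446e+00) = 27.971459
iter 4: u=1.231809  f(a)=+4.570e-09  f'(a)=-1.446e+00  a ← 27.971459 − (+4.570e-09/-1.446e+00) = 27.971459
iter 5: u=1.231809  f(a)=+0.000e+00  f'(a)=-1.446e+00  a ← 27.971459 − (+0.000e+00/-1.446e+00) = 27.971459
converged: |Δa| < 1e-12 after 5 iterations
sag = a·(cosh(S/(2a)) − 1) = 27.971459·(cosh(1.231809) − 1) = 24.044113
T_max/T_min = cosh(S/(2a)) = 1.859595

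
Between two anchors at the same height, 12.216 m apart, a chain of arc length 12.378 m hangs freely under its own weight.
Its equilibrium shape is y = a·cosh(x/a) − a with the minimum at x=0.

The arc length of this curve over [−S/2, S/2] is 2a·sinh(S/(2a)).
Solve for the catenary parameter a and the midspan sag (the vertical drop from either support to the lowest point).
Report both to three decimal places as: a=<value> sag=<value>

seed: a₀ = √(S³/(24(L−S))) = √(12.216³/(24·0.162)) = 21.653615
iter 1: u=0.282078  f(a)=+6.457e-04  f'(a)=-1.508e-02  a ← 21.653615 − (+6.457e-04/-1.508e-02) = 21.696428
iter 2: u=0.281521  f(a)=+1.920e-06  f'(a)=-1.499e-02  a ← 21.696428 − (+1.920e-06/-1.499e-02) = 21.696556
iter 3: u=0.281519  f(a)=+1.709e-11  f'(a)=-1.499e-02  a ← 21.696556 − (+1.709e-11/-1.499e-02) = 21.696556
iter 4: u=0.281519  f(a)=+1.776e-15  f'(a)=-1.499e-02  a ← 21.696556 − (+1.776e-15/-1.499e-02) = 21.696556
converged: |Δa| < 1e-12 after 4 iterations
sag = a·(cosh(S/(2a)) − 1) = 21.696556·(cosh(0.281519) − 1) = 0.865453
T_max/T_min = cosh(S/(2a)) = 1.039889

a=21.697 sag=0.865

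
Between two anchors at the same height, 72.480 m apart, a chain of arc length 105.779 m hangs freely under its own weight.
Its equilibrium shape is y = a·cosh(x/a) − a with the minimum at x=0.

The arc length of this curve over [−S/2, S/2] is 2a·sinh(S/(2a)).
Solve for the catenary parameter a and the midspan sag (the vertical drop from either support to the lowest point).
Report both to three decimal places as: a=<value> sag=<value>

a=23.197 sag=34.556

seed: a₀ = √(S³/(24(L−S))) = √(72.480³/(24·33.299)) = 21.827604
iter 1: u=1.660283  f(a)=+4.903e+00  f'(a)=-3.979e+00  a ← 21.827604 − (+4.903e+00/-3.979e+00) = 23.059617
iter 2: u=1.571579  f(a)=+4.457e-01  f'(a)=-3.286e+00  a ← 23.059617 − (+4.457e-01/-3.286e+00) = 23.195257
iter 3: u=1.562388  f(a)=+4.497e-03  f'(a)=-3.220e+00  a ← 23.195257 − (+4.497e-03/-3.220e+00) = 23.196654
iter 4: u=1.562294  f(a)=+4.681e-07  f'(a)=-3.219e+00  a ← 23.196654 − (+4.681e-07/-3.219e+00) = 23.196654
iter 5: u=1.562294  f(a)=-1.421e-14  f'(a)=-3.219e+00  a ← 23.196654 − (-1.421e-14/-3.219e+00) = 23.196654
converged: |Δa| < 1e-12 after 5 iterations
sag = a·(cosh(S/(2a)) − 1) = 23.196654·(cosh(1.562294) − 1) = 34.556129
T_max/T_min = cosh(S/(2a)) = 2.489703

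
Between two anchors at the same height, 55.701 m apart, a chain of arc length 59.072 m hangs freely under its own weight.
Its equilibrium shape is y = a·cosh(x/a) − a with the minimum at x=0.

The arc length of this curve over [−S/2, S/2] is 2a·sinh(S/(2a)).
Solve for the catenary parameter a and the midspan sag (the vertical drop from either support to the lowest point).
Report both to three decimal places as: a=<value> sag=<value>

a=46.632 sag=8.567

seed: a₀ = √(S³/(24(L−S))) = √(55.701³/(24·3.371)) = 46.217824
iter 1: u=0.602592  f(a)=+6.174e-02  f'(a)=-1.512e-01  a ← 46.217824 − (+6.174e-02/-1.512e-01) = 46.626016
iter 2: u=0.597317  f(a)=+8.274e-04  f'(a)=-1.472e-01  a ← 46.626016 − (+8.274e-04/-1.472e-01) = 46.631637
iter 3: u=0.597245  f(a)=+1.531e-07  f'(a)=-1.472e-01  a ← 46.631637 − (+1.531e-07/-1.472e-01) = 46.631638
iter 4: u=0.597245  f(a)=+7.105e-15  f'(a)=-1.472e-01  a ← 46.631638 − (+7.105e-15/-1.472e-01) = 46.631638
converged: |Δa| < 1e-12 after 4 iterations
sag = a·(cosh(S/(2a)) − 1) = 46.631638·(cosh(0.597245) − 1) = 8.566958
T_max/T_min = cosh(S/(2a)) = 1.183716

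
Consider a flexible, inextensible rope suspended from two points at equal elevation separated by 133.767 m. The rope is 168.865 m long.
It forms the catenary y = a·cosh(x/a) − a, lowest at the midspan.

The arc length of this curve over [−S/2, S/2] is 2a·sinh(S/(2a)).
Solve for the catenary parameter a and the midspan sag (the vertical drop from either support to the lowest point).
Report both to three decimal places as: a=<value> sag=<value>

seed: a₀ = √(S³/(24(L−S))) = √(133.767³/(24·35.098)) = 53.306071
iter 1: u=1.254707  f(a)=+2.869e+00  f'(a)=-1.536e+00  a ← 53.306071 − (+2.869e+00/-1.536e+00) = 55.173437
iter 2: u=1.212241  f(a)=+1.576e-01  f'(a)=-1.372e+00  a ← 55.173437 − (+1.576e-01/-1.372e+00) = 55.288363
iter 3: u=1.209721  f(a)=+5.372e-04  f'(a)=-1.362e+00  a ← 55.288363 − (+5.372e-04/-1.362e+00) = 55.288758
iter 4: u=1.209712  f(a)=+6.286e-09  f'(a)=-1.362e+00  a ← 55.288758 − (+6.286e-09/-1.362e+00) = 55.288758
iter 5: u=1.209712  f(a)=+0.000e+00  f'(a)=-1.362e+00  a ← 55.288758 − (+0.000e+00/-1.362e+00) = 55.288758
converged: |Δa| < 1e-12 after 5 iterations
sag = a·(cosh(S/(2a)) − 1) = 55.288758·(cosh(1.209712) − 1) = 45.635440
T_max/T_min = cosh(S/(2a)) = 1.825402

a=55.289 sag=45.635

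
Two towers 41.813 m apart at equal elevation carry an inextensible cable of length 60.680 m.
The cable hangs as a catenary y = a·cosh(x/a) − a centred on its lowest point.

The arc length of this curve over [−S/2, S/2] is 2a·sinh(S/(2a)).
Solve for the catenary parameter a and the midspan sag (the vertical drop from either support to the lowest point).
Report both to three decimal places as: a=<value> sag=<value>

seed: a₀ = √(S³/(24(L−S))) = √(41.813³/(24·18.867)) = 12.706032
iter 1: u=1.645400  f(a)=+2.725e+00  f'(a)=-3.856e+00  a ← 12.706032 − (+2.725e+00/-3.856e+00) = 13.412791
iter 2: u=1.558699  f(a)=+2.439e-01  f'(a)=-3.194e+00  a ← 13.412791 − (+2.439e-01/-3.194e+00) = 13.489157
iter 3: u=1.549874  f(a)=+2.378e-03  f'(a)=-3.132e+00  a ← 13.489157 − (+2.378e-03/-3.132e+00) = 13.489916
iter 4: u=1.549787  f(a)=+2.309e-07  f'(a)=-3.131e+00  a ← 13.489916 − (+2.309e-07/-3.131e+00) = 13.489916
iter 5: u=1.549787  f(a)=+1.421e-14  f'(a)=-3.131e+00  a ← 13.489916 − (+1.421e-14/-3.131e+00) = 13.489916
converged: |Δa| < 1e-12 after 5 iterations
sag = a·(cosh(S/(2a)) − 1) = 13.489916·(cosh(1.549787) − 1) = 19.713900
T_max/T_min = cosh(S/(2a)) = 2.461380

a=13.490 sag=19.714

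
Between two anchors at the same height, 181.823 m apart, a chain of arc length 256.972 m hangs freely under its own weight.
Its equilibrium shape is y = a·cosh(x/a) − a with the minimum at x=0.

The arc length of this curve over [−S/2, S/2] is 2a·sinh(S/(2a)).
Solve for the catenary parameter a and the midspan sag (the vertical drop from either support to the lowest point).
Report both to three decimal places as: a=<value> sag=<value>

a=61.016 sag=81.222

seed: a₀ = √(S³/(24(L−S))) = √(181.823³/(24·75.149)) = 57.730591
iter 1: u=1.574754  f(a)=+9.887e+00  f'(a)=-3.309e+00  a ← 57.730591 − (+9.887e+00/-3.309e+00) = 60.718705
iter 2: u=1.497257  f(a)=+8.195e-01  f'(a)=-2.781e+00  a ← 60.718705 − (+8.195e-01/-2.781e+00) = 61.013374
iter 3: u=1.490026  f(a)=+6.755e-03  f'(a)=-2.736e+00  a ← 61.013374 − (+6.755e-03/-2.736e+00) = 61.015843
iter 4: u=1.489965  f(a)=+4.672e-07  f'(a)=-2.735e+00  a ← 61.015843 − (+4.672e-07/-2.735e+00) = 61.015844
iter 5: u=1.489965  f(a)=-1.137e-13  f'(a)=-2.735e+00  a ← 61.015844 − (-1.137e-13/-2.735e+00) = 61.015844
converged: |Δa| < 1e-12 after 5 iterations
sag = a·(cosh(S/(2a)) − 1) = 61.015844·(cosh(1.489965) − 1) = 81.221934
T_max/T_min = cosh(S/(2a)) = 2.331161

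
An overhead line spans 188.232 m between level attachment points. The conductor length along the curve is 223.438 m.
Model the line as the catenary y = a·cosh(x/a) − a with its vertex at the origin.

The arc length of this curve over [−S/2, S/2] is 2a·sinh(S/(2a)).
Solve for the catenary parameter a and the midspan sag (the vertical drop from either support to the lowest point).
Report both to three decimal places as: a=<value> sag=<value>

a=91.236 sag=53.004

seed: a₀ = √(S³/(24(L−S))) = √(188.232³/(24·35.206)) = 88.843615
iter 1: u=1.059345  f(a)=+2.029e+00  f'(a)=-8.851e-01  a ← 88.843615 − (+2.029e+00/-8.851e-01) = 91.136012
iter 2: u=1.032698  f(a)=+8.119e-02  f'(a)=-8.156e-01  a ← 91.136012 − (+8.119e-02/-8.156e-01) = 91.235556
iter 3: u=1.031572  f(a)=+1.420e-04  f'(a)=-8.127e-01  a ← 91.235556 − (+1.420e-04/-8.127e-01) = 91.235731
iter 4: u=1.031570  f(a)=+4.358e-10  f'(a)=-8.127e-01  a ← 91.235731 − (+4.358e-10/-8.127e-01) = 91.235731
iter 5: u=1.031570  f(a)=+0.000e+00  f'(a)=-8.127e-01  a ← 91.235731 − (+0.000e+00/-8.127e-01) = 91.235731
converged: |Δa| < 1e-12 after 5 iterations
sag = a·(cosh(S/(2a)) − 1) = 91.235731·(cosh(1.031570) − 1) = 53.003978
T_max/T_min = cosh(S/(2a)) = 1.580956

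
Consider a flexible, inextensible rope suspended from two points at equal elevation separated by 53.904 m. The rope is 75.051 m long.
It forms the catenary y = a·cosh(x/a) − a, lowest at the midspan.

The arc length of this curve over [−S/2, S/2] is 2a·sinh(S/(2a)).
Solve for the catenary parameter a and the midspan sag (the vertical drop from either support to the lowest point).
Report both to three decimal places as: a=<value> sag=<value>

seed: a₀ = √(S³/(24(L−S))) = √(53.904³/(24·21.147)) = 17.567157
iter 1: u=1.534227  f(a)=+2.633e+00  f'(a)=-3.024e+00  a ← 17.567157 − (+2.633e+00/-3.024e+00) = 18.437843
iter 2: u=1.461776  f(a)=+2.084e-01  f'(a)=-2.563e+00  a ← 18.437843 − (+2.084e-01/-2.563e+00) = 18.519170
iter 3: u=1.455357  f(a)=+1.554e-03  f'(a)=-2.525e+00  a ← 18.519170 − (+1.554e-03/-2.525e+00) = 18.519786
iter 4: u=1.455308  f(a)=+8.779e-08  f'(a)=-2.524e+00  a ← 18.519786 − (+8.779e-08/-2.524e+00) = 18.519786
iter 5: u=1.455308  f(a)=+0.000e+00  f'(a)=-2.524e+00  a ← 18.519786 − (+0.000e+00/-2.524e+00) = 18.519786
converged: |Δa| < 1e-12 after 5 iterations
sag = a·(cosh(S/(2a)) − 1) = 18.519786·(cosh(1.455308) − 1) = 23.326906
T_max/T_min = cosh(S/(2a)) = 2.259567

a=18.520 sag=23.327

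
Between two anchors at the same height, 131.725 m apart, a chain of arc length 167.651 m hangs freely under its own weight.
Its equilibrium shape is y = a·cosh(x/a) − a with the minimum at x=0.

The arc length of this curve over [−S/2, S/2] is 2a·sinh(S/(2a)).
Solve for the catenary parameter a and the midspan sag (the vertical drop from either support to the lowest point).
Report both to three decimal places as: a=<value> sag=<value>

a=53.473 sag=45.956

seed: a₀ = √(S³/(24(L−S))) = √(131.725³/(24·35.926)) = 51.486368
iter 1: u=1.279222  f(a)=+3.057e+00  f'(a)=-1.638e+00  a ← 51.486368 − (+3.057e+00/-1.638e+00) = 53.352818
iter 2: u=1.234471  f(a)=+1.741e-01  f'(a)=-1.456e+00  a ← 53.352818 − (+1.741e-01/-1.456e+00) = 53.472378
iter 3: u=1.231711  f(a)=+6.400e-04  f'(a)=-1.445e+00  a ← 53.472378 − (+6.400e-04/-1.445e+00) = 53.472820
iter 4: u=1.231701  f(a)=+8.722e-09  f'(a)=-1.445e+00  a ← 53.472820 − (+8.722e-09/-1.445e+00) = 53.472820
iter 5: u=1.231701  f(a)=+0.000e+00  f'(a)=-1.445e+00  a ← 53.472820 − (+0.000e+00/-1.445e+00) = 53.472820
converged: |Δa| < 1e-12 after 5 iterations
sag = a·(cosh(S/(2a)) − 1) = 53.472820·(cosh(1.231701) − 1) = 45.955832
T_max/T_min = cosh(S/(2a)) = 1.859424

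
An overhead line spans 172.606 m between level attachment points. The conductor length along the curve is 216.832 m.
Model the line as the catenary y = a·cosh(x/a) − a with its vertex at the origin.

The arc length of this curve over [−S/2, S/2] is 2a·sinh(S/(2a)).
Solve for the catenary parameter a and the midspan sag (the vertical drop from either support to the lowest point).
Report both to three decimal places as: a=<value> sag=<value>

a=72.136 sag=58.085

seed: a₀ = √(S³/(24(L−S))) = √(172.606³/(24·44.226)) = 69.604831
iter 1: u=1.239900  f(a)=+3.527e+00  f'(a)=-1.477e+00  a ← 69.604831 − (+3.527e+00/-1.477e+00) = 71.992278
iter 2: u=1.198781  f(a)=+1.896e-01  f'(a)=-1.322e+00  a ← 71.992278 − (+1.896e-01/-1.322e+00) = 72.135651
iter 3: u=1.196399  f(a)=+6.167e-04  f'(a)=-1.314e+00  a ← 72.135651 − (+6.167e-04/-1.314e+00) = 72.136120
iter 4: u=1.196391  f(a)=+6.571e-09  f'(a)=-1.314e+00  a ← 72.136120 − (+6.571e-09/-1.314e+00) = 72.136120
iter 5: u=1.196391  f(a)=+0.000e+00  f'(a)=-1.314e+00  a ← 72.136120 − (+0.000e+00/-1.314e+00) = 72.136120
converged: |Δa| < 1e-12 after 5 iterations
sag = a·(cosh(S/(2a)) − 1) = 72.136120·(cosh(1.196391) − 1) = 58.085417
T_max/T_min = cosh(S/(2a)) = 1.805220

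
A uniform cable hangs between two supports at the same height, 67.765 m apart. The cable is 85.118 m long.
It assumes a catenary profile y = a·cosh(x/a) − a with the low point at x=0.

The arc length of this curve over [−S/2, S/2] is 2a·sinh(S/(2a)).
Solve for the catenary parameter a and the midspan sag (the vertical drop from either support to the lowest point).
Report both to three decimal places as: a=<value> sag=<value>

seed: a₀ = √(S³/(24(L−S))) = √(67.765³/(24·17.353)) = 27.334760
iter 1: u=1.239539  f(a)=+1.383e+00  f'(a)=-1.476e+00  a ← 27.334760 − (+1.383e+00/-1.476e+00) = 28.271858
iter 2: u=1.198453  f(a)=+7.430e-02  f'(a)=-1.321e+00  a ← 28.271858 − (+7.430e-02/-1.321e+00) = 28.328099
iter 3: u=1.196074  f(a)=+2.414e-04  f'(a)=-1.312e+00  a ← 28.328099 − (+2.414e-04/-1.312e+00) = 28.328283
iter 4: u=1.196066  f(a)=+2.567e-09  f'(a)=-1.312e+00  a ← 28.328283 − (+2.567e-09/-1.312e+00) = 28.328283
iter 5: u=1.196066  f(a)=-1.421e-14  f'(a)=-1.312e+00  a ← 28.328283 − (-1.421e-14/-1.312e+00) = 28.328283
converged: |Δa| < 1e-12 after 5 iterations
sag = a·(cosh(S/(2a)) − 1) = 28.328283·(cosh(1.196066) − 1) = 22.796663
T_max/T_min = cosh(S/(2a)) = 1.804732

a=28.328 sag=22.797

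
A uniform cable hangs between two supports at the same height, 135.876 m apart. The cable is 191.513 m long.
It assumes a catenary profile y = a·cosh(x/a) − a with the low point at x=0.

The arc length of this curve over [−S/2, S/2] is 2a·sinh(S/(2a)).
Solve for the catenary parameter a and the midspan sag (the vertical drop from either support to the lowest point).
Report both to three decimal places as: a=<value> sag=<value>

a=45.789 sag=60.352

seed: a₀ = √(S³/(24(L−S))) = √(135.876³/(24·55.637)) = 43.343767
iter 1: u=1.567423  f(a)=+7.248e+00  f'(a)=-3.256e+00  a ← 43.343767 − (+7.248e+00/-3.256e+00) = 45.569950
iter 2: u=1.490851  f(a)=+5.959e-01  f'(a)=-2.741e+00  a ← 45.569950 − (+5.959e-01/-2.741e+00) = 45.787360
iter 3: u=1.483772  f(a)=+4.824e-03  f'(a)=-2.696e+00  a ← 45.787360 − (+4.824e-03/-2.696e+00) = 45.789149
iter 4: u=1.483714  f(a)=+3.218e-07  f'(a)=-2.696e+00  a ← 45.789149 − (+3.218e-07/-2.696e+00) = 45.789149
iter 5: u=1.483714  f(a)=-2.842e-14  f'(a)=-2.696e+00  a ← 45.789149 − (-2.842e-14/-2.696e+00) = 45.789149
converged: |Δa| < 1e-12 after 5 iterations
sag = a·(cosh(S/(2a)) − 1) = 45.789149·(cosh(1.483714) − 1) = 60.352047
T_max/T_min = cosh(S/(2a)) = 2.318043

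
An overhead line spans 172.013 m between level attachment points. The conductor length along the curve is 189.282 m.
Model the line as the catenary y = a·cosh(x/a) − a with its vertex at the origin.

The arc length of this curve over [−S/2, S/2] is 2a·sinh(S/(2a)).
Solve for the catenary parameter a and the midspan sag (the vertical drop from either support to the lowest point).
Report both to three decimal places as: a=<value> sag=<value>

seed: a₀ = √(S³/(24(L−S))) = √(172.013³/(24·17.269)) = 110.816056
iter 1: u=0.776119  f(a)=+5.276e-01  f'(a)=-3.309e-01  a ← 110.816056 − (+5.276e-01/-3.309e-01) = 112.410822
iter 2: u=0.765109  f(a)=+1.161e-02  f'(a)=-3.164e-01  a ← 112.410822 − (+1.161e-02/-3.164e-01) = 112.447498
iter 3: u=0.764859  f(a)=+5.895e-06  f'(a)=-3.161e-01  a ← 112.447498 − (+5.895e-06/-3.161e-01) = 112.447516
iter 4: u=0.764859  f(a)=+1.535e-12  f'(a)=-3.161e-01  a ← 112.447516 − (+1.535e-12/-3.161e-01) = 112.447516
converged: |Δa| < 1e-12 after 4 iterations
sag = a·(cosh(S/(2a)) − 1) = 112.447516·(cosh(0.764859) − 1) = 34.526505
T_max/T_min = cosh(S/(2a)) = 1.307046

a=112.448 sag=34.527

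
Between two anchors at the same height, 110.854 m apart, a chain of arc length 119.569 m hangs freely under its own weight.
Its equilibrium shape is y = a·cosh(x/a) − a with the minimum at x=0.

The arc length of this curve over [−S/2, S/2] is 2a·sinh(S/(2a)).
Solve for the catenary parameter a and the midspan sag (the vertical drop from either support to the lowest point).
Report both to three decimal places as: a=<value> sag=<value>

seed: a₀ = √(S³/(24(L−S))) = √(110.854³/(24·8.715)) = 80.702639
iter 1: u=0.686805  f(a)=+2.079e-01  f'(a)=-2.263e-01  a ← 80.702639 − (+2.079e-01/-2.263e-01) = 81.621030
iter 2: u=0.679077  f(a)=+3.602e-03  f'(a)=-2.186e-01  a ← 81.621030 − (+3.602e-03/-2.186e-01) = 81.637509
iter 3: u=0.678940  f(a)=+1.124e-06  f'(a)=-2.184e-01  a ← 81.637509 − (+1.124e-06/-2.184e-01) = 81.637514
iter 4: u=0.678940  f(a)=+1.421e-13  f'(a)=-2.184e-01  a ← 81.637514 − (+1.421e-13/-2.184e-01) = 81.637514
converged: |Δa| < 1e-12 after 4 iterations
sag = a·(cosh(S/(2a)) − 1) = 81.637514·(cosh(0.678940) − 1) = 19.549788
T_max/T_min = cosh(S/(2a)) = 1.239471

a=81.638 sag=19.550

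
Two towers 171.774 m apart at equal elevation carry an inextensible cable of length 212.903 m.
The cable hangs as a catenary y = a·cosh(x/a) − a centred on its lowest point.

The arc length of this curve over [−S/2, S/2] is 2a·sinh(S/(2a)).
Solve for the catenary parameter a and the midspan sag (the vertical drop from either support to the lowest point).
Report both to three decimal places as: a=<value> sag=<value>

a=74.100 sag=55.602

seed: a₀ = √(S³/(24(L−S))) = √(171.774³/(24·41.129)) = 71.656641
iter 1: u=1.198591  f(a)=+3.057e+00  f'(a)=-1.322e+00  a ← 71.656641 − (+3.057e+00/-1.322e+00) = 73.970157
iter 2: u=1.161103  f(a)=+1.543e-01  f'(a)=-1.191e+00  a ← 73.970157 − (+1.543e-01/-1.191e+00) = 74.099702
iter 3: u=1.159073  f(a)=+4.394e-04  f'(a)=-1.184e+00  a ← 74.099702 − (+4.394e-04/-1.184e+00) = 74.100073
iter 4: u=1.159068  f(a)=+3.584e-09  f'(a)=-1.184e+00  a ← 74.100073 − (+3.584e-09/-1.184e+00) = 74.100073
iter 5: u=1.159068  f(a)=-2.842e-14  f'(a)=-1.184e+00  a ← 74.100073 − (-2.842e-14/-1.184e+00) = 74.100073
converged: |Δa| < 1e-12 after 5 iterations
sag = a·(cosh(S/(2a)) − 1) = 74.100073·(cosh(1.159068) − 1) = 55.602443
T_max/T_min = cosh(S/(2a)) = 1.750370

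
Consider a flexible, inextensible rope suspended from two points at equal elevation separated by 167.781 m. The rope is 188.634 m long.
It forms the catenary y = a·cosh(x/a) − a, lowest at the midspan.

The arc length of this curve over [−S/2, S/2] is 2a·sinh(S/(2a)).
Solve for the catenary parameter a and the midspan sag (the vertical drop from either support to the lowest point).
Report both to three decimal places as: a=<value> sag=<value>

seed: a₀ = √(S³/(24(L−S))) = √(167.781³/(24·20.853)) = 97.145855
iter 1: u=0.863552  f(a)=+7.915e-01  f'(a)=-4.622e-01  a ← 97.145855 − (+7.915e-01/-4.622e-01) = 98.858293
iter 2: u=0.848593  f(a)=+2.141e-02  f'(a)=-4.375e-01  a ← 98.858293 − (+2.141e-02/-4.375e-01) = 98.907238
iter 3: u=0.848174  f(a)=+1.664e-05  f'(a)=-4.368e-01  a ← 98.907238 − (+1.664e-05/-4.368e-01) = 98.907276
iter 4: u=0.848173  f(a)=+1.006e-11  f'(a)=-4.368e-01  a ← 98.907276 − (+1.006e-11/-4.368e-01) = 98.907276
converged: |Δa| < 1e-12 after 4 iterations
sag = a·(cosh(S/(2a)) − 1) = 98.907276·(cosh(0.848173) − 1) = 37.761468
T_max/T_min = cosh(S/(2a)) = 1.381787

a=98.907 sag=37.761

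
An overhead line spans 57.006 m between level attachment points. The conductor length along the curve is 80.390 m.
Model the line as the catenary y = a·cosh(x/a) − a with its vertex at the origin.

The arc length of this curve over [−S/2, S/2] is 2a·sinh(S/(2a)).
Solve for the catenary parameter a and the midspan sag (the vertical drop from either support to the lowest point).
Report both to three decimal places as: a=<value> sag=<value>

seed: a₀ = √(S³/(24(L−S))) = √(57.006³/(24·23.384)) = 18.168364
iter 1: u=1.568826  f(a)=+3.052e+00  f'(a)=-3.266e+00  a ← 18.168364 − (+3.052e+00/-3.266e+00) = 19.102896
iter 2: u=1.492077  f(a)=+2.513e-01  f'(a)=-2.748e+00  a ← 19.102896 − (+2.513e-01/-2.748e+00) = 19.194333
iter 3: u=1.484970  f(a)=+2.041e-03  f'(a)=-2.704e+00  a ← 19.194333 − (+2.041e-03/-2.704e+00) = 19.195088
iter 4: u=1.484911  f(a)=+1.371e-07  f'(a)=-2.704e+00  a ← 19.195088 − (+1.371e-07/-2.704e+00) = 19.195088
iter 5: u=1.484911  f(a)=+0.000e+00  f'(a)=-2.704e+00  a ← 19.195088 − (+0.000e+00/-2.704e+00) = 19.195088
converged: |Δa| < 1e-12 after 5 iterations
sag = a·(cosh(S/(2a)) − 1) = 19.195088·(cosh(1.484911) − 1) = 25.348031
T_max/T_min = cosh(S/(2a)) = 2.320548

a=19.195 sag=25.348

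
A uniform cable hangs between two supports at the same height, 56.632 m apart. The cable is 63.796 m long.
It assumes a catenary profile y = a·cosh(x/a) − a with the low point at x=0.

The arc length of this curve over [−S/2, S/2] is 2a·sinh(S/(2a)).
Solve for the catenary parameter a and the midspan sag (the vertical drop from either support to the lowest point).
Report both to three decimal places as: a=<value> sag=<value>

seed: a₀ = √(S³/(24(L−S))) = √(56.632³/(24·7.164)) = 32.501952
iter 1: u=0.871209  f(a)=+2.768e-01  f'(a)=-4.752e-01  a ← 32.501952 − (+2.768e-01/-4.752e-01) = 33.084512
iter 2: u=0.855869  f(a)=+7.619e-03  f'(a)=-4.494e-01  a ← 33.084512 − (+7.619e-03/-4.494e-01) = 33.101465
iter 3: u=0.855430  f(a)=+6.132e-06  f'(a)=-4.487e-01  a ← 33.101465 − (+6.132e-06/-4.487e-01) = 33.101479
iter 4: u=0.855430  f(a)=+3.986e-12  f'(a)=-4.487e-01  a ← 33.101479 − (+3.986e-12/-4.487e-01) = 33.101479
converged: |Δa| < 1e-12 after 4 iterations
sag = a·(cosh(S/(2a)) − 1) = 33.101479·(cosh(0.855430) − 1) = 12.867971
T_max/T_min = cosh(S/(2a)) = 1.388743

a=33.101 sag=12.868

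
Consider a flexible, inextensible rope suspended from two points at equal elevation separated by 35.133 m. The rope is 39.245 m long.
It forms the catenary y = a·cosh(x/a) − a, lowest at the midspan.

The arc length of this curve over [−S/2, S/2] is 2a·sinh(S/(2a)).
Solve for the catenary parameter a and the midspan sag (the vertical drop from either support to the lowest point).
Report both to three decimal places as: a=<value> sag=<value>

a=21.321 sag=7.655

seed: a₀ = √(S³/(24(L−S))) = √(35.133³/(24·4.112)) = 20.962384
iter 1: u=0.838001  f(a)=+1.468e-01  f'(a)=-4.206e-01  a ← 20.962384 − (+1.468e-01/-4.206e-01) = 21.311479
iter 2: u=0.824274  f(a)=+3.748e-03  f'(a)=-3.993e-01  a ← 21.311479 − (+3.748e-03/-3.993e-01) = 21.320864
iter 3: u=0.823911  f(a)=+2.584e-06  f'(a)=-3.988e-01  a ← 21.320864 − (+2.584e-06/-3.988e-01) = 21.320870
iter 4: u=0.823911  f(a)=+1.229e-12  f'(a)=-3.988e-01  a ← 21.320870 − (+1.229e-12/-3.988e-01) = 21.320870
converged: |Δa| < 1e-12 after 4 iterations
sag = a·(cosh(S/(2a)) − 1) = 21.320870·(cosh(0.823911) − 1) = 7.655362
T_max/T_min = cosh(S/(2a)) = 1.359055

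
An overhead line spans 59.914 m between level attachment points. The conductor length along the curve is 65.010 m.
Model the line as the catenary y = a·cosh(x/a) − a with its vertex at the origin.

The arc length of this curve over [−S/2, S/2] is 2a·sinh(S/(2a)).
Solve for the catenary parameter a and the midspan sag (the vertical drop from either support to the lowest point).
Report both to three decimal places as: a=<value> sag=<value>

a=42.459 sag=11.014

seed: a₀ = √(S³/(24(L−S))) = √(59.914³/(24·5.096)) = 41.934565
iter 1: u=0.714375  f(a)=+1.316e-01  f'(a)=-2.557e-01  a ← 41.934565 − (+1.316e-01/-2.557e-01) = 42.449370
iter 2: u=0.705711  f(a)=+2.463e-03  f'(a)=-2.462e-01  a ← 42.449370 − (+2.463e-03/-2.462e-01) = 42.459375
iter 3: u=0.705545  f(a)=+8.990e-07  f'(a)=-2.460e-01  a ← 42.459375 − (+8.990e-07/-2.460e-01) = 42.459378
iter 4: u=0.705545  f(a)=+1.279e-13  f'(a)=-2.460e-01  a ← 42.459378 − (+1.279e-13/-2.460e-01) = 42.459378
converged: |Δa| < 1e-12 after 4 iterations
sag = a·(cosh(S/(2a)) − 1) = 42.459378·(cosh(0.705545) − 1) = 11.013735
T_max/T_min = cosh(S/(2a)) = 1.259395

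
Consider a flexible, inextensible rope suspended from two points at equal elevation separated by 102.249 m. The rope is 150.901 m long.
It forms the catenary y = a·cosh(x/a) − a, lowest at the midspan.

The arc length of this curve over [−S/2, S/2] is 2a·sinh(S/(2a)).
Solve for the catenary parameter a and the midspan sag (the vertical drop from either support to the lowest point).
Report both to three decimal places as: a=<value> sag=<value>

a=32.217 sag=49.824

seed: a₀ = √(S³/(24(L−S))) = √(102.249³/(24·48.652)) = 30.257472
iter 1: u=1.689649  f(a)=+7.436e+00  f'(a)=-4.233e+00  a ← 30.257472 − (+7.436e+00/-4.233e+00) = 32.014307
iter 2: u=1.596927  f(a)=+6.968e-01  f'(a)=-3.473e+00  a ← 32.014307 − (+6.968e-01/-3.473e+00) = 32.214926
iter 3: u=1.586982  f(a)=+7.516e-03  f'(a)=-3.399e+00  a ← 32.214926 − (+7.516e-03/-3.399e+00) = 32.217138
iter 4: u=1.586873  f(a)=+8.954e-07  f'(a)=-3.398e+00  a ← 32.217138 − (+8.954e-07/-3.398e+00) = 32.217138
iter 5: u=1.586873  f(a)=+2.842e-14  f'(a)=-3.398e+00  a ← 32.217138 − (+2.842e-14/-3.398e+00) = 32.217138
converged: |Δa| < 1e-12 after 5 iterations
sag = a·(cosh(S/(2a)) − 1) = 32.217138·(cosh(1.586873) − 1) = 49.823839
T_max/T_min = cosh(S/(2a)) = 2.546501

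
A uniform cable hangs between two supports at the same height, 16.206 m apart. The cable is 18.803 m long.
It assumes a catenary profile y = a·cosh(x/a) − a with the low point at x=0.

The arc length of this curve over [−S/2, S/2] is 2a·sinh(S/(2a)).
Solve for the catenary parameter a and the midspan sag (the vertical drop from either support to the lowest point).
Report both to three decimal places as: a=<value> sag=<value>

seed: a₀ = √(S³/(24(L−S))) = √(16.206³/(24·2.597)) = 8.263655
iter 1: u=0.980559  f(a)=+1.277e-01  f'(a)=-6.911e-01  a ← 8.263655 − (+1.277e-01/-6.911e-01) = 8.448505
iter 2: u=0.959105  f(a)=+4.412e-03  f'(a)=-6.441e-01  a ← 8.448505 − (+4.412e-03/-6.441e-01) = 8.455356
iter 3: u=0.958328  f(a)=+5.680e-06  f'(a)=-6.424e-01  a ← 8.455356 − (+5.680e-06/-6.424e-01) = 8.455364
iter 4: u=0.958327  f(a)=+9.436e-12  f'(a)=-6.424e-01  a ← 8.455364 − (+9.436e-12/-6.424e-01) = 8.455364
iter 5: u=0.958327  f(a)=+0.000e+00  f'(a)=-6.424e-01  a ← 8.455364 − (+0.000e+00/-6.424e-01) = 8.455364
converged: |Δa| < 1e-12 after 5 iterations
sag = a·(cosh(S/(2a)) − 1) = 8.455364·(cosh(0.958327) − 1) = 4.189057
T_max/T_min = cosh(S/(2a)) = 1.495432

a=8.455 sag=4.189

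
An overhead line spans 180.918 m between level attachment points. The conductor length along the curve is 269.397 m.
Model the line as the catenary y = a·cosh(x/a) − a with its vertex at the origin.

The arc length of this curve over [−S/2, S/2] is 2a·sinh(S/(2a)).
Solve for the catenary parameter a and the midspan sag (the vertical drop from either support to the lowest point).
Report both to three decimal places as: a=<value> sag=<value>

seed: a₀ = √(S³/(24(L−S))) = √(180.918³/(24·88.479)) = 52.807662
iter 1: u=1.712990  f(a)=+1.393e+01  f'(a)=-4.443e+00  a ← 52.807662 − (+1.393e+01/-4.443e+00) = 55.942004
iter 2: u=1.617014  f(a)=+1.336e+00  f'(a)=-3.628e+00  a ← 55.942004 − (+1.336e+00/-3.628e+00) = 56.310308
iter 3: u=1.606438  f(a)=+1.518e-02  f'(a)=-3.546e+00  a ← 56.310308 − (+1.518e-02/-3.546e+00) = 56.314589
iter 4: u=1.606316  f(a)=+2.010e-06  f'(a)=-3.545e+00  a ← 56.314589 − (+2.010e-06/-3.545e+00) = 56.314590
iter 5: u=1.606316  f(a)=+1.137e-13  f'(a)=-3.545e+00  a ← 56.314590 − (+1.137e-13/-3.545e+00) = 56.314590
converged: |Δa| < 1e-12 after 5 iterations
sag = a·(cosh(S/(2a)) − 1) = 56.314590·(cosh(1.606316) − 1) = 89.682050
T_max/T_min = cosh(S/(2a)) = 2.592519

a=56.315 sag=89.682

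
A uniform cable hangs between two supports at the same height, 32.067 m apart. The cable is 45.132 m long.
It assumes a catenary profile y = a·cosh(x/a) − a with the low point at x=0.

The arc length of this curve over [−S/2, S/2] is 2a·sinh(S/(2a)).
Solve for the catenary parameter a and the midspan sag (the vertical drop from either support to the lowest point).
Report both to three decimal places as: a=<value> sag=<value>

seed: a₀ = √(S³/(24(L−S))) = √(32.067³/(24·13.065)) = 10.254799
iter 1: u=1.563512  f(a)=+1.693e+00  f'(a)=-3.228e+00  a ← 10.254799 − (+1.693e+00/-3.228e+00) = 10.779319
iter 2: u=1.487432  f(a)=+1.386e-01  f'(a)=-2.719e+00  a ← 10.779319 − (+1.386e-01/-2.719e+00) = 10.830278
iter 3: u=1.480433  f(a)=+1.111e-03  f'(a)=-2.676e+00  a ← 10.830278 − (+1.111e-03/-2.676e+00) = 10.830693
iter 4: u=1.480376  f(a)=+7.270e-08  f'(a)=-2.675e+00  a ← 10.830693 − (+7.270e-08/-2.675e+00) = 10.830693
iter 5: u=1.480376  f(a)=+1.421e-14  f'(a)=-2.675e+00  a ← 10.830693 − (+1.421e-14/-2.675e+00) = 10.830693
converged: |Δa| < 1e-12 after 5 iterations
sag = a·(cosh(S/(2a)) − 1) = 10.830693·(cosh(1.480376) − 1) = 14.199853
T_max/T_min = cosh(S/(2a)) = 2.311075

a=10.831 sag=14.200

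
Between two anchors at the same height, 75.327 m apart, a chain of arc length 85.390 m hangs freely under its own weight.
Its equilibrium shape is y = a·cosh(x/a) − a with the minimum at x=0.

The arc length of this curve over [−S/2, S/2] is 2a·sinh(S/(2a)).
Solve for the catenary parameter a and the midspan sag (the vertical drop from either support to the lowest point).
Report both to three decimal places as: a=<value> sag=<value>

seed: a₀ = √(S³/(24(L−S))) = √(75.327³/(24·10.063)) = 42.068463
iter 1: u=0.895291  f(a)=+4.111e-01  f'(a)=-5.179e-01  a ← 42.068463 − (+4.111e-01/-5.179e-01) = 42.862252
iter 2: u=0.878710  f(a)=+1.192e-02  f'(a)=-4.882e-01  a ← 42.862252 − (+1.192e-02/-4.882e-01) = 42.886674
iter 3: u=0.878210  f(a)=+1.070e-05  f'(a)=-4.873e-01  a ← 42.886674 − (+1.070e-05/-4.873e-01) = 42.886696
iter 4: u=0.878209  f(a)=+8.626e-12  f'(a)=-4.873e-01  a ← 42.886696 − (+8.626e-12/-4.873e-01) = 42.886696
converged: |Δa| < 1e-12 after 4 iterations
sag = a·(cosh(S/(2a)) − 1) = 42.886696·(cosh(0.878209) − 1) = 17.628853
T_max/T_min = cosh(S/(2a)) = 1.411056

a=42.887 sag=17.629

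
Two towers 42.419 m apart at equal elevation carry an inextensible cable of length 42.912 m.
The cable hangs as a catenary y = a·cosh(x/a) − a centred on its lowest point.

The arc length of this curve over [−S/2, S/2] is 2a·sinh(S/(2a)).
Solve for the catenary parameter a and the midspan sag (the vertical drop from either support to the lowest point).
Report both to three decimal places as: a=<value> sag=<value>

a=80.457 sag=2.812

seed: a₀ = √(S³/(24(L−S))) = √(42.419³/(24·0.493)) = 80.317755
iter 1: u=0.264070  f(a)=+1.722e-03  f'(a)=-1.236e-02  a ← 80.317755 − (+1.722e-03/-1.236e-02) = 80.457033
iter 2: u=0.263613  f(a)=+4.489e-06  f'(a)=-1.230e-02  a ← 80.457033 − (+4.489e-06/-1.230e-02) = 80.457398
iter 3: u=0.263612  f(a)=+3.069e-11  f'(a)=-1.230e-02  a ← 80.457398 − (+3.069e-11/-1.230e-02) = 80.457398
iter 4: u=0.263612  f(a)=+0.000e+00  f'(a)=-1.230e-02  a ← 80.457398 − (+0.000e+00/-1.230e-02) = 80.457398
converged: |Δa| < 1e-12 after 4 iterations
sag = a·(cosh(S/(2a)) − 1) = 80.457398·(cosh(0.263612) − 1) = 2.811761
T_max/T_min = cosh(S/(2a)) = 1.034947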